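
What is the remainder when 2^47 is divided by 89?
By repeated squaring (mod 89): 2^{1}≡2, 2^{2}≡4, 2^{4}≡16, 2^{8}≡78, 2^{16}≡32, 2^{32}≡45. Then 2^{47} = 2^{32+8+4+2+1} ≡ 45 × 78 × 16 × 4 × 2 ≡ 8 (mod 89)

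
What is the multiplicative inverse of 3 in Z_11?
Since 11 is prime, by Fermat 3^(-1) ≡ 3^{9} ≡ 4 (mod 11). Verify: 3 × 4 = 12 ≡ 1 (mod 11)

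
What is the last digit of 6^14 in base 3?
By repeated squaring (mod 3): 6^{1}≡0, 6^{2}≡0, 6^{4}≡0, 6^{8}≡0. Then 6^{14} = 6^{8+4+2} ≡ 0 × 0 × 0 ≡ 0 (mod 3)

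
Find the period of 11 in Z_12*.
Powers of 11 mod 12: 11^1≡11, 11^2≡1. ord_12(11) = 2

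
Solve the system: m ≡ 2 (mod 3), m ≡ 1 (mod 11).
M = 3 × 11 = 33. M₁ = 11, y₁ ≡ 2 (mod 3). M₂ = 3, y₂ ≡ 4 (mod 11). m = 2×11×2 + 1×3×4 ≡ 23 (mod 33)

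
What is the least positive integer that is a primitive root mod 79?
g = 3. For each prime q|78: 3^{39}≡78, 3^{26}≡23, 3^{6}≡18, none ≡ 1, so ord_79(3) = 78 and 3 is a primitive root.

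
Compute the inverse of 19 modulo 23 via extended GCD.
Extended GCD: 19(-6) + 23(5) = 1. So 19^(-1) ≡ -6 ≡ 17 mod 23. Verify: 19 × 17 = 323 ≡ 1 mod 23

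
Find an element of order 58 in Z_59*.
2 has order 58 mod 59 since 2^{58} ≡ 1 mod 59 and no smaller power works.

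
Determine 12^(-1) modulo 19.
Since 19 is prime, by Fermat 12^(-1) ≡ 12^{17} ≡ 8 (mod 19). Verify: 12 × 8 = 96 ≡ 1 (mod 19)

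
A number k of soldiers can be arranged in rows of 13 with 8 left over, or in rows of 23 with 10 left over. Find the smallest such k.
M = 13 × 23 = 299. M₁ = 23, y₁ ≡ 4 mod 13. M₂ = 13, y₂ ≡ 16 mod 23. k = 8×23×4 + 10×13×16 ≡ 125 mod 299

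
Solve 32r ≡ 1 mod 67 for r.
Since 67 is prime, by Fermat 32^(-1) ≡ 32^{65} ≡ 44 mod 67. Verify: 32 × 44 = 1408 ≡ 1 mod 67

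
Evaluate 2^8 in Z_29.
By repeated squaring mod 29: 2^{1}≡2, 2^{2}≡4, 2^{4}≡16, 2^{8}≡24. So 2^{8} ≡ 24 mod 29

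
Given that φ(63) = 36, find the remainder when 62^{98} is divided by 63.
By Euler: 62^{36} ≡ 1 (mod 63) since gcd(62, 63) = 1. 98 = 2×36 + 26. So 62^{98} ≡ 62^{26} ≡ 1 (mod 63)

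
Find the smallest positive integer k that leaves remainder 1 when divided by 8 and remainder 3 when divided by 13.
M = 8 × 13 = 104. M₁ = 13, y₁ ≡ 5 (mod 8). M₂ = 8, y₂ ≡ 5 (mod 13). k = 1×13×5 + 3×8×5 ≡ 81 (mod 104)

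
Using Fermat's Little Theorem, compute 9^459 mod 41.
By Fermat: 9^{40} ≡ 1 mod 41. 459 ≡ 19 mod 40. So 9^{459} ≡ 9^{19} ≡ 32 mod 41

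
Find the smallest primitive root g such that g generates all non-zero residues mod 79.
g = 3. For each prime q|78: 3^{39}≡78, 3^{26}≡23, 3^{6}≡18, none ≡ 1, so ord_79(3) = 78 and 3 is a primitive root.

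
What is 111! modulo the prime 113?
(112)! = (111)! × (112) ≡ -1 mod 113. So (111)! ≡ -1 × (112)^(-1) ≡ (-1)×(-1) = 1 mod 113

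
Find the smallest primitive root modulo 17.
g = 3. For each prime q|16: 3^{8}≡16, none ≡ 1, so ord_17(3) = 16 and 3 is a primitive root.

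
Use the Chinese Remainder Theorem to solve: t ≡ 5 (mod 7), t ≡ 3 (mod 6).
M = 7 × 6 = 42. M₁ = 6, y₁ ≡ 6 (mod 7). M₂ = 7, y₂ ≡ 1 (mod 6). t = 5×6×6 + 3×7×1 ≡ 33 (mod 42)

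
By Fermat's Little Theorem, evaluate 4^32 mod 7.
By Fermat: 4^{6} ≡ 1 (mod 7). 32 = 5×6 + 2. So 4^{32} ≡ 4^{2} ≡ 2 (mod 7)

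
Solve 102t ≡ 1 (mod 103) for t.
Since 103 is prime, by Fermat 102^(-1) ≡ 102^{101} ≡ 102 (mod 103). Verify: 102 × 102 = 10404 ≡ 1 (mod 103)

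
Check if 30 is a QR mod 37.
By Euler's criterion: 30^{18} ≡ 1 (mod 37). Since this equals 1, 30 is a QR.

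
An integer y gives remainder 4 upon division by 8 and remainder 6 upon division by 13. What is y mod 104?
M = 8 × 13 = 104. M₁ = 13, y₁ ≡ 5 mod 8. M₂ = 8, y₂ ≡ 5 mod 13. y = 4×13×5 + 6×8×5 ≡ 84 mod 104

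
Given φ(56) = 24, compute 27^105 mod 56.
By Euler: 27^{24} ≡ 1 (mod 56) since gcd(27, 56) = 1. 105 = 4×24 + 9. So 27^{105} ≡ 27^{9} ≡ 27 (mod 56)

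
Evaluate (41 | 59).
(41/59) = 41^{29} mod 59 = 1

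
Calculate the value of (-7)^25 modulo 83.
By repeated squaring (mod 83): (-7)^{1}≡76, (-7)^{2}≡49, (-7)^{4}≡77, (-7)^{8}≡36, (-7)^{16}≡51. Then (-7)^{25} = (-7)^{16+8+1} ≡ 51 × 36 × 76 ≡ 13 (mod 83)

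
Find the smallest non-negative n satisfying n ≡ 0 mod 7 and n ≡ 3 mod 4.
M = 7 × 4 = 28. M₁ = 4, y₁ ≡ 2 mod 7. M₂ = 7, y₂ ≡ 3 mod 4. n = 0×4×2 + 3×7×3 ≡ 7 mod 28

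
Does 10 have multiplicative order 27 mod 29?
Powers of 10 mod 29: 10^1≡10, 10^2≡13, 10^3≡14, 10^4≡24, 10^5≡8, 10^6≡22, 10^7≡17, 10^8≡25, 10^9≡18, 10^10≡6, 10^11≡2, 10^12≡20, 10^13≡26, 10^14≡28, 10^15≡19, 10^16≡16, 10^17≡15, 10^18≡5, 10^19≡21, 10^20≡7, 10^21≡12, 10^22≡4, 10^23≡11, 10^24≡23, 10^25≡27, 10^26≡9, 10^27≡3, 10^28≡1. 10^27≡3≢1, so ord ≠ 27. No, the actual order is 28.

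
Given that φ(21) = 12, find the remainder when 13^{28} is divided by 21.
By Euler: 13^{12} ≡ 1 (mod 21) since gcd(13, 21) = 1. 28 = 2×12 + 4. So 13^{28} ≡ 13^{4} ≡ 1 (mod 21)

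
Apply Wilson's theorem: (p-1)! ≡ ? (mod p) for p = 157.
By Wilson's theorem, (156)! ≡ -1 ≡ 156 (mod 157)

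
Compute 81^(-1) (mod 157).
Since 157 is prime, by Fermat 81^(-1) ≡ 81^{155} ≡ 126 (mod 157). Verify: 81 × 126 = 10206 ≡ 1 (mod 157)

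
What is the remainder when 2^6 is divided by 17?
By repeated squaring mod 17: 2^{1}≡2, 2^{2}≡4, 2^{4}≡16. Then 2^{6} = 2^{4+2} ≡ 16 × 4 ≡ 13 mod 17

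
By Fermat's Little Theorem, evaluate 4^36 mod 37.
By Fermat's Little Theorem, 4^{36} ≡ 1 (mod 37) since 37 is prime and gcd(4, 37) = 1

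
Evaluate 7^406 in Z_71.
Using Fermat: 7^{70} ≡ 1 mod 71. 406 ≡ 56 mod 70. So 7^{406} ≡ 7^{56} ≡ 25 mod 71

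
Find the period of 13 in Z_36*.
Powers of 13 mod 36: 13^1≡13, 13^2≡25, 13^3≡1. Order = 3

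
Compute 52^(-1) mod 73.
Since 73 is prime, by Fermat 52^(-1) ≡ 52^{71} ≡ 66 mod 73. Verify: 52 × 66 = 3432 ≡ 1 mod 73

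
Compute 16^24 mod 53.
By repeated squaring mod 53: 16^{1}≡16, 16^{2}≡44, 16^{4}≡28, 16^{8}≡42, 16^{16}≡15. Then 16^{24} = 16^{16+8} ≡ 15 × 42 ≡ 47 mod 53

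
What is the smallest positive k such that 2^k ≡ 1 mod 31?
Powers of 2 mod 31: 2^1≡2, 2^2≡4, 2^3≡8, 2^4≡16, 2^5≡1. So the order of 2 is 5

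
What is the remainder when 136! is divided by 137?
By Wilson's theorem, (136)! ≡ -1 ≡ 136 (mod 137)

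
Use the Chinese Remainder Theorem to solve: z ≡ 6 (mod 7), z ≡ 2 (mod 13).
M = 7 × 13 = 91. M₁ = 13, y₁ ≡ 6 (mod 7). M₂ = 7, y₂ ≡ 2 (mod 13). z = 6×13×6 + 2×7×2 ≡ 41 (mod 91)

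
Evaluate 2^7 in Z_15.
By repeated squaring mod 15: 2^{1}≡2, 2^{2}≡4, 2^{4}≡1. Then 2^{7} = 2^{4+2+1} ≡ 1 × 4 × 2 ≡ 8 mod 15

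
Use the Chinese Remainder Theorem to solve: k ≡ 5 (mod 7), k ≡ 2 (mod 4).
M = 7 × 4 = 28. M₁ = 4, y₁ ≡ 2 (mod 7). M₂ = 7, y₂ ≡ 3 (mod 4). k = 5×4×2 + 2×7×3 ≡ 26 (mod 28)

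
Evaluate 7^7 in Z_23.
By repeated squaring (mod 23): 7^{1}≡7, 7^{2}≡3, 7^{4}≡9. Then 7^{7} = 7^{4+2+1} ≡ 9 × 3 × 7 ≡ 5 (mod 23)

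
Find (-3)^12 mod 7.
Using Fermat: (-3)^{6} ≡ 1 mod 7. 12 ≡ 0 mod 6. So (-3)^{12} ≡ (-3)^{0} ≡ 1 mod 7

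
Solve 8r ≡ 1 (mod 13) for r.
Since 13 is prime, by Fermat 8^(-1) ≡ 8^{11} ≡ 5 (mod 13). Verify: 8 × 5 = 40 ≡ 1 (mod 13)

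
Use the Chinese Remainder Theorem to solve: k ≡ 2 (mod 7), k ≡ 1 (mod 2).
M = 7 × 2 = 14. M₁ = 2, y₁ ≡ 4 (mod 7). M₂ = 7, y₂ ≡ 1 (mod 2). k = 2×2×4 + 1×7×1 ≡ 9 (mod 14)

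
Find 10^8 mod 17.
By repeated squaring mod 17: 10^{1}≡10, 10^{2}≡15, 10^{4}≡4, 10^{8}≡16. So 10^{8} ≡ 16 mod 17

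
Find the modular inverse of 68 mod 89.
Since 89 is prime, by Fermat 68^(-1) ≡ 68^{87} ≡ 72 (mod 89). Verify: 68 × 72 = 4896 ≡ 1 (mod 89)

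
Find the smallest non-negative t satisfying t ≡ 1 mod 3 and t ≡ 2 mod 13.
M = 3 × 13 = 39. M₁ = 13, y₁ ≡ 1 mod 3. M₂ = 3, y₂ ≡ 9 mod 13. t = 1×13×1 + 2×3×9 ≡ 28 mod 39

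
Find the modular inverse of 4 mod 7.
Since 7 is prime, by Fermat 4^(-1) ≡ 4^{5} ≡ 2 mod 7. Verify: 4 × 2 = 8 ≡ 1 mod 7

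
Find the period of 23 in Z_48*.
Powers of 23 mod 48: 23^1≡23, 23^2≡1. ord_48(23) = 2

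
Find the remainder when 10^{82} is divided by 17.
By Fermat: 10^{16} ≡ 1 (mod 17). 82 = 5×16 + 2. So 10^{82} ≡ 10^{2} ≡ 15 (mod 17)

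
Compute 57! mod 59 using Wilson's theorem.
(58)! = (57)! × (58) ≡ -1 mod 59. So (57)! ≡ -1 × (58)^(-1) ≡ (-1)×(-1) = 1 mod 59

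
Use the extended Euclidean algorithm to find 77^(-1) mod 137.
Extended GCD: 77(-16) + 137(9) = 1. So 77^(-1) ≡ -16 ≡ 121 mod 137. Verify: 77 × 121 = 9317 ≡ 1 mod 137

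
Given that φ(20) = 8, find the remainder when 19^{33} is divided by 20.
By Euler: 19^{8} ≡ 1 (mod 20) since gcd(19, 20) = 1. 33 = 4×8 + 1. So 19^{33} ≡ 19^{1} ≡ 19 (mod 20)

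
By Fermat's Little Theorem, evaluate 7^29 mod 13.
By Fermat: 7^{12} ≡ 1 (mod 13). 29 = 2×12 + 5. So 7^{29} ≡ 7^{5} ≡ 11 (mod 13)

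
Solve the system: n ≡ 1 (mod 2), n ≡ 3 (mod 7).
M = 2 × 7 = 14. M₁ = 7, y₁ ≡ 1 (mod 2). M₂ = 2, y₂ ≡ 4 (mod 7). n = 1×7×1 + 3×2×4 ≡ 3 (mod 14)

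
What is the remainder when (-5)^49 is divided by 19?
Using Fermat: (-5)^{18} ≡ 1 (mod 19). 49 ≡ 13 (mod 18). So (-5)^{49} ≡ (-5)^{13} ≡ 2 (mod 19)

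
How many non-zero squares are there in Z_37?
For prime 37, there are (p-1)/2 = (37-1)/2 = 18 quadratic residues (excluding 0).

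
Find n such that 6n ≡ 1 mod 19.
Since 19 is prime, by Fermat 6^(-1) ≡ 6^{17} ≡ 16 mod 19. Verify: 6 × 16 = 96 ≡ 1 mod 19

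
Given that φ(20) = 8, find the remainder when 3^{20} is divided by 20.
By Euler: 3^{8} ≡ 1 (mod 20) since gcd(3, 20) = 1. 20 = 2×8 + 4. So 3^{20} ≡ 3^{4} ≡ 1 (mod 20)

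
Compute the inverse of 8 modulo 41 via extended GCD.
Extended GCD: 8(-5) + 41(1) = 1. So 8^(-1) ≡ -5 ≡ 36 mod 41. Verify: 8 × 36 = 288 ≡ 1 mod 41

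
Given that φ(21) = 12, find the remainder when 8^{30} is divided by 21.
By Euler: 8^{12} ≡ 1 (mod 21) since gcd(8, 21) = 1. 30 = 2×12 + 6. So 8^{30} ≡ 8^{6} ≡ 1 (mod 21)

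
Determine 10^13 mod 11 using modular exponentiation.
Using Fermat: 10^{10} ≡ 1 (mod 11). 13 ≡ 3 (mod 10). So 10^{13} ≡ 10^{3} ≡ 10 (mod 11)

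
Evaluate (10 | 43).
(10/43) = 10^{21} mod 43 = 1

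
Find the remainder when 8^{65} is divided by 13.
By Fermat: 8^{12} ≡ 1 (mod 13). 65 = 5×12 + 5. So 8^{65} ≡ 8^{5} ≡ 8 (mod 13)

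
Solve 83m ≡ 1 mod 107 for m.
Since 107 is prime, by Fermat 83^(-1) ≡ 83^{105} ≡ 49 mod 107. Verify: 83 × 49 = 4067 ≡ 1 mod 107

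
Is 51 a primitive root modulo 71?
51^{14} ≡ 1 mod 71 and 14 < 70, so ord_71(51) = 14 ≠ 70 and 51 is not a primitive root.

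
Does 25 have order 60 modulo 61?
25^{15} ≡ 1 mod 61 and 15 < 60, so ord_61(25) = 15 ≠ 60 and 25 is not a primitive root.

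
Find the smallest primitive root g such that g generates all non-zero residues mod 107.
g = 2. For each prime q|106: 2^{53}≡106, 2^{2}≡4, none ≡ 1, so ord_107(2) = 106 and 2 is a primitive root.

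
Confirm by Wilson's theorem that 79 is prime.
(78)! mod 79 = 78. Since this equals -1 mod 79, Wilson confirms 79 is prime.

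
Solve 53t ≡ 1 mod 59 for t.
Since 59 is prime, by Fermat 53^(-1) ≡ 53^{57} ≡ 49 mod 59. Verify: 53 × 49 = 2597 ≡ 1 mod 59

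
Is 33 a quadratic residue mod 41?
By Euler's criterion: 33^{20} ≡ 1 (mod 41). Since this equals 1, 33 is a QR.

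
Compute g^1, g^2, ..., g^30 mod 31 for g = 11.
11^1, 11^2, ..., 11^{30} mod 31: [11, 28, 29, 9, 6, 4, 13, 19, 23, 5, 24, 16, 21, 14, 30, 20, 3, 2, 22, 25, 27, 18, 12, 8, 26, 7, 15, 10, 17, 1]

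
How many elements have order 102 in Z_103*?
There are φ(103-1) = φ(102) = 32 primitive roots modulo 103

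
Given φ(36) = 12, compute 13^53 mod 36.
By Euler: 13^{12} ≡ 1 (mod 36) since gcd(13, 36) = 1. 53 = 4×12 + 5. So 13^{53} ≡ 13^{5} ≡ 25 (mod 36)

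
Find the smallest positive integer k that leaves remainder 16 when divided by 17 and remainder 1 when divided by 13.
M = 17 × 13 = 221. M₁ = 13, y₁ ≡ 4 mod 17. M₂ = 17, y₂ ≡ 10 mod 13. k = 16×13×4 + 1×17×10 ≡ 118 mod 221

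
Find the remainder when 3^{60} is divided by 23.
By Fermat: 3^{22} ≡ 1 (mod 23). 60 = 2×22 + 16. So 3^{60} ≡ 3^{16} ≡ 13 (mod 23)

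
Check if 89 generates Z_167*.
89^{83} ≡ 1 (mod 167) and 83 < 166, so ord_167(89) = 83 ≠ 166 and 89 is not a primitive root.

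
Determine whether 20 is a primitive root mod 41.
20^{20} ≡ 1 mod 41 and 20 < 40, so ord_41(20) = 20 ≠ 40 and 20 is not a primitive root.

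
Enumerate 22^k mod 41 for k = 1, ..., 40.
22^1, 22^2, ..., 22^{40} mod 41: [22, 33, 29, 23, 14, 21, 11, 37, 35, 32, 7, 31, 26, 39, 38, 16, 24, 36, 13, 40, 19, 8, 12, 18, 27, 20, 30, 4, 6, 9, 34, 10, 15, 2, 3, 25, 17, 5, 28, 1]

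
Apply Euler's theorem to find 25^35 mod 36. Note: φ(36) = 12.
By Euler: 25^{12} ≡ 1 mod 36 since gcd(25, 36) = 1. 35 = 2×12 + 11. So 25^{35} ≡ 25^{11} ≡ 13 mod 36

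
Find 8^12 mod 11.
Using Fermat: 8^{10} ≡ 1 mod 11. 12 ≡ 2 mod 10. So 8^{12} ≡ 8^{2} ≡ 9 mod 11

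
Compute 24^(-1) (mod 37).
Since 37 is prime, by Fermat 24^(-1) ≡ 24^{35} ≡ 17 (mod 37). Verify: 24 × 17 = 408 ≡ 1 (mod 37)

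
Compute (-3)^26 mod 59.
By repeated squaring (mod 59): (-3)^{1}≡56, (-3)^{2}≡9, (-3)^{4}≡22, (-3)^{8}≡12, (-3)^{16}≡26. Then (-3)^{26} = (-3)^{16+8+2} ≡ 26 × 12 × 9 ≡ 35 (mod 59)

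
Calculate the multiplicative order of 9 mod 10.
Powers of 9 mod 10: 9^1≡9, 9^2≡1. Order = 2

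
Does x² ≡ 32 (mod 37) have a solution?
By Euler's criterion: 32^{18} ≡ 36 (mod 37). Since this equals -1 (≡ 36), 32 is not a QR.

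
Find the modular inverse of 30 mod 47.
Since 47 is prime, by Fermat 30^(-1) ≡ 30^{45} ≡ 11 (mod 47). Verify: 30 × 11 = 330 ≡ 1 (mod 47)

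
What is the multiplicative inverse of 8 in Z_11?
Since 11 is prime, by Fermat 8^(-1) ≡ 8^{9} ≡ 7 (mod 11). Verify: 8 × 7 = 56 ≡ 1 (mod 11)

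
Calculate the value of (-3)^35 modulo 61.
By repeated squaring (mod 61): (-3)^{1}≡58, (-3)^{2}≡9, (-3)^{4}≡20, (-3)^{8}≡34, (-3)^{16}≡58, (-3)^{32}≡9. Then (-3)^{35} = (-3)^{32+2+1} ≡ 9 × 9 × 58 ≡ 1 (mod 61)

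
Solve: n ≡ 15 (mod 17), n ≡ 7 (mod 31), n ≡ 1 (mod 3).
M = 17 × 31 × 3 = 1581. M₁ = 93, y₁ ≡ 15 (mod 17). M₂ = 51, y₂ ≡ 14 (mod 31). M₃ = 527, y₃ ≡ 2 (mod 3). n = 15×93×15 + 7×51×14 + 1×527×2 ≡ 100 (mod 1581)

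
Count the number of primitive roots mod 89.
A prime p has φ(p-1) primitive roots; here φ(88) = 40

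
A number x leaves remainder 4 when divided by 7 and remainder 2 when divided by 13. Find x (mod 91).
M = 7 × 13 = 91. M₁ = 13, y₁ ≡ 6 (mod 7). M₂ = 7, y₂ ≡ 2 (mod 13). x = 4×13×6 + 2×7×2 ≡ 67 (mod 91)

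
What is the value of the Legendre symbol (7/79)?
(7/79) = 7^{39} mod 79 = -1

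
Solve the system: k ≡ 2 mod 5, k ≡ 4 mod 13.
M = 5 × 13 = 65. M₁ = 13, y₁ ≡ 2 mod 5. M₂ = 5, y₂ ≡ 8 mod 13. k = 2×13×2 + 4×5×8 ≡ 17 mod 65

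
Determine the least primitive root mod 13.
g = 2. For each prime q|12: 2^{6}≡12, 2^{4}≡3, none ≡ 1, so ord_13(2) = 12 and 2 is a primitive root.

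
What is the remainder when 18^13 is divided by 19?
By repeated squaring mod 19: 18^{1}≡18, 18^{2}≡1, 18^{4}≡1, 18^{8}≡1. Then 18^{13} = 18^{8+4+1} ≡ 1 × 1 × 18 ≡ 18 mod 19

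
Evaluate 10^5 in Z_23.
By repeated squaring (mod 23): 10^{1}≡10, 10^{2}≡8, 10^{4}≡18. Then 10^{5} = 10^{4+1} ≡ 18 × 10 ≡ 19 (mod 23)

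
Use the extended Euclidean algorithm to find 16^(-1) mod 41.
Extended GCD: 16(18) + 41(-7) = 1. So 16^(-1) ≡ 18 mod 41. Verify: 16 × 18 = 288 ≡ 1 mod 41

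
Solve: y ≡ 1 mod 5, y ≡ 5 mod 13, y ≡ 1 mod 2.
M = 5 × 13 × 2 = 130. M₁ = 26, y₁ ≡ 1 mod 5. M₂ = 10, y₂ ≡ 4 mod 13. M₃ = 65, y₃ ≡ 1 mod 2. y = 1×26×1 + 5×10×4 + 1×65×1 ≡ 31 mod 130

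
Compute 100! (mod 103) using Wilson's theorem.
(102)! = (100)! × (101) × (102) ≡ -1 (mod 103). So (100)! ≡ -1 × [(102)(101)]^(-1) ≡ 51 (mod 103)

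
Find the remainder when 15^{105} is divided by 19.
By Fermat: 15^{18} ≡ 1 (mod 19). 105 = 5×18 + 15. So 15^{105} ≡ 15^{15} ≡ 8 (mod 19)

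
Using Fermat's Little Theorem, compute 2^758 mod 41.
By Fermat: 2^{40} ≡ 1 (mod 41). 758 ≡ 38 (mod 40). So 2^{758} ≡ 2^{38} ≡ 31 (mod 41)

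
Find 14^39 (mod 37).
Using Fermat: 14^{36} ≡ 1 (mod 37). 39 ≡ 3 (mod 36). So 14^{39} ≡ 14^{3} ≡ 6 (mod 37)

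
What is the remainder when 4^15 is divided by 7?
Using Fermat: 4^{6} ≡ 1 mod 7. 15 ≡ 3 mod 6. So 4^{15} ≡ 4^{3} ≡ 1 mod 7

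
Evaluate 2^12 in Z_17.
By repeated squaring (mod 17): 2^{1}≡2, 2^{2}≡4, 2^{4}≡16, 2^{8}≡1. Then 2^{12} = 2^{8+4} ≡ 1 × 16 ≡ 16 (mod 17)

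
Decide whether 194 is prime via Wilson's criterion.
(193)! mod 194 = 0. Since 0 ≢ -1 (mod 194), 194 is not prime.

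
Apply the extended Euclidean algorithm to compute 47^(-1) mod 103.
Extended GCD: 47(-46) + 103(21) = 1. So 47^(-1) ≡ -46 ≡ 57 (mod 103). Verify: 47 × 57 = 2679 ≡ 1 (mod 103)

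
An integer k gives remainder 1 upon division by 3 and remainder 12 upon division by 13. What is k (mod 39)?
M = 3 × 13 = 39. M₁ = 13, y₁ ≡ 1 (mod 3). M₂ = 3, y₂ ≡ 9 (mod 13). k = 1×13×1 + 12×3×9 ≡ 25 (mod 39)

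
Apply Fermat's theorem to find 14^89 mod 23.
By Fermat: 14^{22} ≡ 1 mod 23. 89 = 4×22 + 1. So 14^{89} ≡ 14^{1} ≡ 14 mod 23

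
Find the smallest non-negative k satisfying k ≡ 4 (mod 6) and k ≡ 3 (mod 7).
M = 6 × 7 = 42. M₁ = 7, y₁ ≡ 1 (mod 6). M₂ = 6, y₂ ≡ 6 (mod 7). k = 4×7×1 + 3×6×6 ≡ 10 (mod 42)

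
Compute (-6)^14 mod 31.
By repeated squaring (mod 31): (-6)^{1}≡25, (-6)^{2}≡5, (-6)^{4}≡25, (-6)^{8}≡5. Then (-6)^{14} = (-6)^{8+4+2} ≡ 5 × 25 × 5 ≡ 5 (mod 31)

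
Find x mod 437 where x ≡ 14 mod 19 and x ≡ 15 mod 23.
M = 19 × 23 = 437. M₁ = 23, y₁ ≡ 5 mod 19. M₂ = 19, y₂ ≡ 17 mod 23. x = 14×23×5 + 15×19×17 ≡ 337 mod 437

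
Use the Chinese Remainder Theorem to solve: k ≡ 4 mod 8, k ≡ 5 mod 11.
M = 8 × 11 = 88. M₁ = 11, y₁ ≡ 3 mod 8. M₂ = 8, y₂ ≡ 7 mod 11. k = 4×11×3 + 5×8×7 ≡ 60 mod 88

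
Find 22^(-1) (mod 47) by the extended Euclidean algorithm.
Extended GCD: 22(15) + 47(-7) = 1. So 22^(-1) ≡ 15 (mod 47). Verify: 22 × 15 = 330 ≡ 1 (mod 47)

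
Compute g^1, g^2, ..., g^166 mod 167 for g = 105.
105^1, 105^2, ..., 105^{166} mod 167: [105, 3, 148, 9, 110, 27, 163, 81, 155, 76, 131, 61, 59, 16, 10, 48, 30, 144, 90, 98, 103, 127, 142, 47, 92, 141, 109, 89, 160, 100, 146, 133, 104, 65, 145, 28, 101, 84, 136, 85, 74, 88, 55, 97, 165, 124, 161, 38, 149, 114, 113, 8, 5, 24, 15, 72, 45, 49, 135, 147, 71, 107, 46, 154, 138, 128, 80, 50, 73, 150, 52, 116, 156, 14, 134, 42, 68, 126, 37, 44, 111, 132, 166, 62, 164, 19, 158, 57, 140, 4, 86, 12, 91, 36, 106, 108, 151, 157, 119, 137, 23, 77, 69, 64, 40, 25, 120, 75, 26, 58, 78, 7, 67, 21, 34, 63, 102, 22, 139, 66, 83, 31, 82, 93, 79, 112, 70, 2, 43, 6, 129, 18, 53, 54, 159, 162, 143, 152, 95, 122, 118, 32, 20, 96, 60, 121, 13, 29, 39, 87, 117, 94, 17, 115, 51, 11, 153, 33, 125, 99, 41, 130, 123, 56, 35, 1]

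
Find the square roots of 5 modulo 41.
The square roots of 5 mod 41 are 28 and 13. Verify: 28² = 784 ≡ 5 (mod 41)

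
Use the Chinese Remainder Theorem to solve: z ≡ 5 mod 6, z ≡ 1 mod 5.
M = 6 × 5 = 30. M₁ = 5, y₁ ≡ 5 mod 6. M₂ = 6, y₂ ≡ 1 mod 5. z = 5×5×5 + 1×6×1 ≡ 11 mod 30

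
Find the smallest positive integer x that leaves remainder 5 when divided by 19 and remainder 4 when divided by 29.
M = 19 × 29 = 551. M₁ = 29, y₁ ≡ 2 mod 19. M₂ = 19, y₂ ≡ 26 mod 29. x = 5×29×2 + 4×19×26 ≡ 62 mod 551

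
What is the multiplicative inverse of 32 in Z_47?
Since 47 is prime, by Fermat 32^(-1) ≡ 32^{45} ≡ 25 (mod 47). Verify: 32 × 25 = 800 ≡ 1 (mod 47)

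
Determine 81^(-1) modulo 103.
Since 103 is prime, by Fermat 81^(-1) ≡ 81^{101} ≡ 14 mod 103. Verify: 81 × 14 = 1134 ≡ 1 mod 103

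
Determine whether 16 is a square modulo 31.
By Euler's criterion: 16^{15} ≡ 1 mod 31. Since this equals 1, 16 is a QR.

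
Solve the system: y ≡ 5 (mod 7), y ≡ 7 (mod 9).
M = 7 × 9 = 63. M₁ = 9, y₁ ≡ 4 (mod 7). M₂ = 7, y₂ ≡ 4 (mod 9). y = 5×9×4 + 7×7×4 ≡ 61 (mod 63)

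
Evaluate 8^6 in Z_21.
By repeated squaring mod 21: 8^{1}≡8, 8^{2}≡1, 8^{4}≡1. Then 8^{6} = 8^{4+2} ≡ 1 × 1 ≡ 1 mod 21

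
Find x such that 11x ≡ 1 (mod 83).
Since 83 is prime, by Fermat 11^(-1) ≡ 11^{81} ≡ 68 (mod 83). Verify: 11 × 68 = 748 ≡ 1 (mod 83)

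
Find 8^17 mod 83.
By repeated squaring mod 83: 8^{1}≡8, 8^{2}≡64, 8^{4}≡29, 8^{8}≡11, 8^{16}≡38. Then 8^{17} = 8^{16+1} ≡ 38 × 8 ≡ 55 mod 83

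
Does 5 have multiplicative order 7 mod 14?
Powers of 5 mod 14: 5^1≡5, 5^2≡11, 5^3≡13, 5^4≡9, 5^5≡3, 5^6≡1. Already 5^6≡1, so the order is 6 < 7. No, the actual order is 6.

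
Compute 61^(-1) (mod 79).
Since 79 is prime, by Fermat 61^(-1) ≡ 61^{77} ≡ 57 (mod 79). Verify: 61 × 57 = 3477 ≡ 1 (mod 79)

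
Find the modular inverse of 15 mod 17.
Since 17 is prime, by Fermat 15^(-1) ≡ 15^{15} ≡ 8 mod 17. Verify: 15 × 8 = 120 ≡ 1 mod 17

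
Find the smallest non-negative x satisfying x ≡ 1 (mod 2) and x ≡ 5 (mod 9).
M = 2 × 9 = 18. M₁ = 9, y₁ ≡ 1 (mod 2). M₂ = 2, y₂ ≡ 5 (mod 9). x = 1×9×1 + 5×2×5 ≡ 5 (mod 18)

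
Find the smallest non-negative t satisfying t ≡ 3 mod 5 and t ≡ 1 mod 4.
M = 5 × 4 = 20. M₁ = 4, y₁ ≡ 4 mod 5. M₂ = 5, y₂ ≡ 1 mod 4. t = 3×4×4 + 1×5×1 ≡ 13 mod 20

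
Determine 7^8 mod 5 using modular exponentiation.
Using Fermat: 7^{4} ≡ 1 (mod 5). 8 ≡ 0 (mod 4). So 7^{8} ≡ 7^{0} ≡ 1 (mod 5)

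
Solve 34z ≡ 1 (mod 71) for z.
Since 71 is prime, by Fermat 34^(-1) ≡ 34^{69} ≡ 23 (mod 71). Verify: 34 × 23 = 782 ≡ 1 (mod 71)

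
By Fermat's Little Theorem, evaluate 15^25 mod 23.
By Fermat: 15^{22} ≡ 1 mod 23. So 15^{25} = 15^{22} · 15^{3} ≡ 15^{3} ≡ 17 mod 23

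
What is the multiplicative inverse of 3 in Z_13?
Since 13 is prime, by Fermat 3^(-1) ≡ 3^{11} ≡ 9 mod 13. Verify: 3 × 9 = 27 ≡ 1 mod 13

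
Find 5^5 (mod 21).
By repeated squaring (mod 21): 5^{1}≡5, 5^{2}≡4, 5^{4}≡16. Then 5^{5} = 5^{4+1} ≡ 16 × 5 ≡ 17 (mod 21)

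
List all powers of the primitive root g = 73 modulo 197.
73^1, 73^2, ..., 73^{196} mod 197: [73, 10, 139, 100, 11, 15, 110, 150, 115, 121, 165, 28, 74, 83, 149, 42, 111, 26, 125, 63, 68, 39, 89, 193, 102, 157, 35, 191, 153, 137, 151, 188, 131, 107, 128, 85, 98, 62, 192, 29, 147, 93, 91, 142, 122, 41, 38, 16, 183, 160, 57, 24, 176, 43, 184, 36, 67, 163, 79, 54, 2, 146, 20, 81, 3, 22, 30, 23, 103, 33, 45, 133, 56, 148, 166, 101, 84, 25, 52, 53, 126, 136, 78, 178, 189, 7, 117, 70, 185, 109, 77, 105, 179, 65, 17, 59, 170, 196, 124, 187, 58, 97, 186, 182, 87, 47, 82, 76, 32, 169, 123, 114, 48, 155, 86, 171, 72, 134, 129, 158, 108, 4, 95, 40, 162, 6, 44, 60, 46, 9, 66, 90, 69, 112, 99, 135, 5, 168, 50, 104, 106, 55, 75, 156, 159, 181, 14, 37, 140, 173, 21, 154, 13, 161, 130, 34, 118, 143, 195, 51, 177, 116, 194, 175, 167, 174, 94, 164, 152, 64, 141, 49, 31, 96, 113, 172, 145, 144, 71, 61, 119, 19, 8, 190, 80, 127, 12, 88, 120, 92, 18, 132, 180, 138, 27, 1]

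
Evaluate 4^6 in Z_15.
By repeated squaring mod 15: 4^{1}≡4, 4^{2}≡1, 4^{4}≡1. Then 4^{6} = 4^{4+2} ≡ 1 × 1 ≡ 1 mod 15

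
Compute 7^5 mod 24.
By repeated squaring mod 24: 7^{1}≡7, 7^{2}≡1, 7^{4}≡1. Then 7^{5} = 7^{4+1} ≡ 1 × 7 ≡ 7 mod 24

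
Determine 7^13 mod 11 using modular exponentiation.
Using Fermat: 7^{10} ≡ 1 mod 11. 13 ≡ 3 mod 10. So 7^{13} ≡ 7^{3} ≡ 2 mod 11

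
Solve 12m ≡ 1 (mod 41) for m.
Since 41 is prime, by Fermat 12^(-1) ≡ 12^{39} ≡ 24 (mod 41). Verify: 12 × 24 = 288 ≡ 1 (mod 41)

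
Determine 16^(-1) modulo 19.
Since 19 is prime, by Fermat 16^(-1) ≡ 16^{17} ≡ 6 mod 19. Verify: 16 × 6 = 96 ≡ 1 mod 19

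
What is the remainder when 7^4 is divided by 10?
7^{4} = 2401 ≡ 1 mod 10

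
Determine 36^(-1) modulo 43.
Since 43 is prime, by Fermat 36^(-1) ≡ 36^{41} ≡ 6 (mod 43). Verify: 36 × 6 = 216 ≡ 1 (mod 43)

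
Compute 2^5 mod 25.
By repeated squaring mod 25: 2^{1}≡2, 2^{2}≡4, 2^{4}≡16. Then 2^{5} = 2^{4+1} ≡ 16 × 2 ≡ 7 mod 25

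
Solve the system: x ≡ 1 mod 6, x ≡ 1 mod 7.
M = 6 × 7 = 42. M₁ = 7, y₁ ≡ 1 mod 6. M₂ = 6, y₂ ≡ 6 mod 7. x = 1×7×1 + 1×6×6 ≡ 1 mod 42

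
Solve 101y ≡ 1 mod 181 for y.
Since 181 is prime, by Fermat 101^(-1) ≡ 101^{179} ≡ 138 mod 181. Verify: 101 × 138 = 13938 ≡ 1 mod 181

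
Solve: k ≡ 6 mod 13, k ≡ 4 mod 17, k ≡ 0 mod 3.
M = 13 × 17 × 3 = 663. M₁ = 51, y₁ ≡ 12 mod 13. M₂ = 39, y₂ ≡ 7 mod 17. M₃ = 221, y₃ ≡ 2 mod 3. k = 6×51×12 + 4×39×7 + 0×221×2 ≡ 123 mod 663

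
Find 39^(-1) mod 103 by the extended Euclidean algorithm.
Extended GCD: 39(37) + 103(-14) = 1. So 39^(-1) ≡ 37 mod 103. Verify: 39 × 37 = 1443 ≡ 1 mod 103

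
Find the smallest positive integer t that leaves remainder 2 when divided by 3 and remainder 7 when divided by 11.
M = 3 × 11 = 33. M₁ = 11, y₁ ≡ 2 (mod 3). M₂ = 3, y₂ ≡ 4 (mod 11). t = 2×11×2 + 7×3×4 ≡ 29 (mod 33)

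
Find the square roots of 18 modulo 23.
The square roots of 18 mod 23 are 8 and 15. Verify: 8² = 64 ≡ 18 (mod 23)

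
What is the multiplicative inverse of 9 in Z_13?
Since 13 is prime, by Fermat 9^(-1) ≡ 9^{11} ≡ 3 (mod 13). Verify: 9 × 3 = 27 ≡ 1 (mod 13)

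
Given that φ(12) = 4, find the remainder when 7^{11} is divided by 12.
By Euler: 7^{4} ≡ 1 mod 12 since gcd(7, 12) = 1. 11 = 2×4 + 3. So 7^{11} ≡ 7^{3} ≡ 7 mod 12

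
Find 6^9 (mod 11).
By repeated squaring (mod 11): 6^{1}≡6, 6^{2}≡3, 6^{4}≡9, 6^{8}≡4. Then 6^{9} = 6^{8+1} ≡ 4 × 6 ≡ 2 (mod 11)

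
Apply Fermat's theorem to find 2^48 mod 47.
By Fermat: 2^{46} ≡ 1 mod 47. So 2^{48} = 2^{46} · 2^{2} ≡ 2^{2} ≡ 4 mod 47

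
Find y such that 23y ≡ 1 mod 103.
Since 103 is prime, by Fermat 23^(-1) ≡ 23^{101} ≡ 9 mod 103. Verify: 23 × 9 = 207 ≡ 1 mod 103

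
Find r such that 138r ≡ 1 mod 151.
Since 151 is prime, by Fermat 138^(-1) ≡ 138^{149} ≡ 58 mod 151. Verify: 138 × 58 = 8004 ≡ 1 mod 151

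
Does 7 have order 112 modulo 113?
7^{14} ≡ 1 (mod 113) and 14 < 112, so ord_113(7) = 14 ≠ 112 and 7 is not a primitive root.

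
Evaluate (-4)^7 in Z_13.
By repeated squaring (mod 13): (-4)^{1}≡9, (-4)^{2}≡3, (-4)^{4}≡9. Then (-4)^{7} = (-4)^{4+2+1} ≡ 9 × 3 × 9 ≡ 9 (mod 13)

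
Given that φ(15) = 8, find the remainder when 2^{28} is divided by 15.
By Euler: 2^{8} ≡ 1 (mod 15) since gcd(2, 15) = 1. 28 = 3×8 + 4. So 2^{28} ≡ 2^{4} ≡ 1 (mod 15)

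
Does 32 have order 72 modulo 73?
32^{9} ≡ 1 mod 73 and 9 < 72, so ord_73(32) = 9 ≠ 72 and 32 is not a primitive root.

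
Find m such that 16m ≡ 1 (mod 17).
Since 17 is prime, by Fermat 16^(-1) ≡ 16^{15} ≡ 16 (mod 17). Verify: 16 × 16 = 256 ≡ 1 (mod 17)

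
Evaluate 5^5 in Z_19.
By repeated squaring mod 19: 5^{1}≡5, 5^{2}≡6, 5^{4}≡17. Then 5^{5} = 5^{4+1} ≡ 17 × 5 ≡ 9 mod 19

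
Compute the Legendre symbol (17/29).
(17/29) = 17^{14} mod 29 = -1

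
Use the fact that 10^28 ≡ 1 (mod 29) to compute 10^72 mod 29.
By Fermat: 10^{28} ≡ 1 (mod 29). 72 = 2×28 + 16. So 10^{72} ≡ 10^{16} ≡ 16 (mod 29)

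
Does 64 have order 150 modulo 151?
64^{5} ≡ 1 (mod 151) and 5 < 150, so ord_151(64) = 5 ≠ 150 and 64 is not a primitive root.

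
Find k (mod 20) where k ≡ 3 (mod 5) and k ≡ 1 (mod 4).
M = 5 × 4 = 20. M₁ = 4, y₁ ≡ 4 (mod 5). M₂ = 5, y₂ ≡ 1 (mod 4). k = 3×4×4 + 1×5×1 ≡ 13 (mod 20)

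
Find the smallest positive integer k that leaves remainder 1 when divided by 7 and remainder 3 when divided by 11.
M = 7 × 11 = 77. M₁ = 11, y₁ ≡ 2 (mod 7). M₂ = 7, y₂ ≡ 8 (mod 11). k = 1×11×2 + 3×7×8 ≡ 36 (mod 77)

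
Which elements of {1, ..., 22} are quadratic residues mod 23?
QRs mod 23: {1, 2, 3, 4, 6, 8, 9, 12, 13, 16, 18}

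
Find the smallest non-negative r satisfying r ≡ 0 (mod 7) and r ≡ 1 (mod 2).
M = 7 × 2 = 14. M₁ = 2, y₁ ≡ 4 (mod 7). M₂ = 7, y₂ ≡ 1 (mod 2). r = 0×2×4 + 1×7×1 ≡ 7 (mod 14)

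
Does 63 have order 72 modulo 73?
63^{8} ≡ 1 mod 73 and 8 < 72, so ord_73(63) = 8 ≠ 72 and 63 is not a primitive root.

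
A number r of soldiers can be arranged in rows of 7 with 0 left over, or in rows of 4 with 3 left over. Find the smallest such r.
M = 7 × 4 = 28. M₁ = 4, y₁ ≡ 2 mod 7. M₂ = 7, y₂ ≡ 3 mod 4. r = 0×4×2 + 3×7×3 ≡ 7 mod 28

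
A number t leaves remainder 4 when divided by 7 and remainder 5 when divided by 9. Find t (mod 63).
M = 7 × 9 = 63. M₁ = 9, y₁ ≡ 4 (mod 7). M₂ = 7, y₂ ≡ 4 (mod 9). t = 4×9×4 + 5×7×4 ≡ 32 (mod 63)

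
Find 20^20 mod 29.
By repeated squaring mod 29: 20^{1}≡20, 20^{2}≡23, 20^{4}≡7, 20^{8}≡20, 20^{16}≡23. Then 20^{20} = 20^{16+4} ≡ 23 × 7 ≡ 16 mod 29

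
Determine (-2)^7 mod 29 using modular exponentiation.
By repeated squaring mod 29: (-2)^{1}≡27, (-2)^{2}≡4, (-2)^{4}≡16. Then (-2)^{7} = (-2)^{4+2+1} ≡ 16 × 4 × 27 ≡ 17 mod 29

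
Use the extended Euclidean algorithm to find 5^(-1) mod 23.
Extended GCD: 5(-9) + 23(2) = 1. So 5^(-1) ≡ -9 ≡ 14 (mod 23). Verify: 5 × 14 = 70 ≡ 1 (mod 23)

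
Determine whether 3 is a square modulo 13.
By Euler's criterion: 3^{6} ≡ 1 (mod 13). Since this equals 1, 3 is a QR.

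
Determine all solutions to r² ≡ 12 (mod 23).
The square roots of 12 mod 23 are 9 and 14. Verify: 9² = 81 ≡ 12 (mod 23)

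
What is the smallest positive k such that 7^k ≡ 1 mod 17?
Powers of 7 mod 17: 7^1≡7, 7^2≡15, 7^3≡3, 7^4≡4, 7^5≡11, 7^6≡9, 7^7≡12, 7^8≡16, 7^9≡10, 7^10≡2, 7^11≡14, 7^12≡13, 7^13≡6, 7^14≡8, 7^15≡5, 7^16≡1. ord_17(7) = 16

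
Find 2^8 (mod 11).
By repeated squaring (mod 11): 2^{1}≡2, 2^{2}≡4, 2^{4}≡5, 2^{8}≡3. So 2^{8} ≡ 3 (mod 11)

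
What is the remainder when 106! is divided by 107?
By Wilson's theorem, (106)! ≡ -1 ≡ 106 (mod 107)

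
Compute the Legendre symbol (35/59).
(35/59) = 35^{29} mod 59 = 1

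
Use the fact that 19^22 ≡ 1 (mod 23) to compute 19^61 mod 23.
By Fermat: 19^{22} ≡ 1 (mod 23). 61 = 2×22 + 17. So 19^{61} ≡ 19^{17} ≡ 21 (mod 23)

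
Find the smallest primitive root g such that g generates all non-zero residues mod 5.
g = 2. For each prime q|4: 2^{2}≡4, none ≡ 1, so ord_5(2) = 4 and 2 is a primitive root.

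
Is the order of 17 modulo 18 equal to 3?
Powers of 17 mod 18: 17^1≡17, 17^2≡1. Already 17^2≡1, so the order is 2 < 3. No, the actual order is 2.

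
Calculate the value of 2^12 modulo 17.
By repeated squaring (mod 17): 2^{1}≡2, 2^{2}≡4, 2^{4}≡16, 2^{8}≡1. Then 2^{12} = 2^{8+4} ≡ 1 × 16 ≡ 16 (mod 17)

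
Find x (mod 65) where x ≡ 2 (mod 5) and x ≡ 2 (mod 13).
M = 5 × 13 = 65. M₁ = 13, y₁ ≡ 2 (mod 5). M₂ = 5, y₂ ≡ 8 (mod 13). x = 2×13×2 + 2×5×8 ≡ 2 (mod 65)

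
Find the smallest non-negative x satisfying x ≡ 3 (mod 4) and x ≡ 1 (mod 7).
M = 4 × 7 = 28. M₁ = 7, y₁ ≡ 3 (mod 4). M₂ = 4, y₂ ≡ 2 (mod 7). x = 3×7×3 + 1×4×2 ≡ 15 (mod 28)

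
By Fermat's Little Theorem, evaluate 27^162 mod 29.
By Fermat: 27^{28} ≡ 1 mod 29. 162 = 5×28 + 22. So 27^{162} ≡ 27^{22} ≡ 5 mod 29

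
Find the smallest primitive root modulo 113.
g = 3. Powers: [3, 9, 27, 81, 17, 51, ...] generates all 112 non-zero residues.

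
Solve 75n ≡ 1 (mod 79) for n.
Since 79 is prime, by Fermat 75^(-1) ≡ 75^{77} ≡ 59 (mod 79). Verify: 75 × 59 = 4425 ≡ 1 (mod 79)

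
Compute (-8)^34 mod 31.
Using Fermat: (-8)^{30} ≡ 1 mod 31. 34 ≡ 4 mod 30. So (-8)^{34} ≡ (-8)^{4} ≡ 4 mod 31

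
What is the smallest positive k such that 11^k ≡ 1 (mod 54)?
Powers of 11 mod 54: 11^1≡11, 11^2≡13, 11^3≡35, 11^4≡7, 11^5≡23, 11^6≡37, 11^7≡29, 11^8≡49, 11^9≡53, 11^10≡43, 11^11≡41, 11^12≡19, 11^13≡47, 11^14≡31, 11^15≡17, 11^16≡25, 11^17≡5, 11^18≡1. ord_54(11) = 18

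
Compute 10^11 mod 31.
By repeated squaring mod 31: 10^{1}≡10, 10^{2}≡7, 10^{4}≡18, 10^{8}≡14. Then 10^{11} = 10^{8+2+1} ≡ 14 × 7 × 10 ≡ 19 mod 31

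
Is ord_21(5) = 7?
Powers of 5 mod 21: 5^1≡5, 5^2≡4, 5^3≡20, 5^4≡16, 5^5≡17, 5^6≡1. Already 5^6≡1, so the order is 6 < 7. No, the actual order is 6.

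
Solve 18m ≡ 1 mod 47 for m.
Since 47 is prime, by Fermat 18^(-1) ≡ 18^{45} ≡ 34 mod 47. Verify: 18 × 34 = 612 ≡ 1 mod 47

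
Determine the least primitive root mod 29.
g = 2. Powers: [2, 4, 8, 16, 3, 6, 12, 24, 19, ...] generates all 28 non-zero residues.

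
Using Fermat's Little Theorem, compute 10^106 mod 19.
By Fermat: 10^{18} ≡ 1 (mod 19). 106 = 5×18 + 16. So 10^{106} ≡ 10^{16} ≡ 4 (mod 19)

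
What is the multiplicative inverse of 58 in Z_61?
Since 61 is prime, by Fermat 58^(-1) ≡ 58^{59} ≡ 20 mod 61. Verify: 58 × 20 = 1160 ≡ 1 mod 61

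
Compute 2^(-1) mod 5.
Since 5 is prime, by Fermat 2^(-1) ≡ 2^{3} ≡ 3 mod 5. Verify: 2 × 3 = 6 ≡ 1 mod 5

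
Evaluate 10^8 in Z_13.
By repeated squaring mod 13: 10^{1}≡10, 10^{2}≡9, 10^{4}≡3, 10^{8}≡9. So 10^{8} ≡ 9 mod 13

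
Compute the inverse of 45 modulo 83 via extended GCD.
Extended GCD: 45(24) + 83(-13) = 1. So 45^(-1) ≡ 24 mod 83. Verify: 45 × 24 = 1080 ≡ 1 mod 83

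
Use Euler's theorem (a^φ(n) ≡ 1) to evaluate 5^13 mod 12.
By Euler: 5^{4} ≡ 1 mod 12 since gcd(5, 12) = 1. 13 = 3×4 + 1. So 5^{13} ≡ 5^{1} ≡ 5 mod 12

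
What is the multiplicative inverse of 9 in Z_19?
Since 19 is prime, by Fermat 9^(-1) ≡ 9^{17} ≡ 17 mod 19. Verify: 9 × 17 = 153 ≡ 1 mod 19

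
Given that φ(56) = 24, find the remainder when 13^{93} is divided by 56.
By Euler: 13^{24} ≡ 1 (mod 56) since gcd(13, 56) = 1. 93 = 3×24 + 21. So 13^{93} ≡ 13^{21} ≡ 13 (mod 56)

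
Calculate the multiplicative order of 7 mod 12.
Powers of 7 mod 12: 7^1≡7, 7^2≡1. Order = 2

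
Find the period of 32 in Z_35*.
Powers of 32 mod 35: 32^1≡32, 32^2≡9, 32^3≡8, 32^4≡11, 32^5≡2, 32^6≡29, 32^7≡18, 32^8≡16, 32^9≡22, 32^10≡4, 32^11≡23, 32^12≡1. ord_35(32) = 12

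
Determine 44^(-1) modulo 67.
Since 67 is prime, by Fermat 44^(-1) ≡ 44^{65} ≡ 32 mod 67. Verify: 44 × 32 = 1408 ≡ 1 mod 67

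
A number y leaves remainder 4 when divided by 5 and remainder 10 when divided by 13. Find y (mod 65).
M = 5 × 13 = 65. M₁ = 13, y₁ ≡ 2 (mod 5). M₂ = 5, y₂ ≡ 8 (mod 13). y = 4×13×2 + 10×5×8 ≡ 49 (mod 65)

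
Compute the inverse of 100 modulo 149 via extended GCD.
Extended GCD: 100(-73) + 149(49) = 1. So 100^(-1) ≡ -73 ≡ 76 (mod 149). Verify: 100 × 76 = 7600 ≡ 1 (mod 149)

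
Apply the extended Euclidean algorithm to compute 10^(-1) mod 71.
Extended GCD: 10(-7) + 71(1) = 1. So 10^(-1) ≡ -7 ≡ 64 mod 71. Verify: 10 × 64 = 640 ≡ 1 mod 71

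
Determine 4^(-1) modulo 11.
Since 11 is prime, by Fermat 4^(-1) ≡ 4^{9} ≡ 3 (mod 11). Verify: 4 × 3 = 12 ≡ 1 (mod 11)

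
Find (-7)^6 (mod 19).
By repeated squaring (mod 19): (-7)^{1}≡12, (-7)^{2}≡11, (-7)^{4}≡7. Then (-7)^{6} = (-7)^{4+2} ≡ 7 × 11 ≡ 1 (mod 19)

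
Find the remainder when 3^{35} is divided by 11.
By Fermat: 3^{10} ≡ 1 mod 11. 35 = 3×10 + 5. So 3^{35} ≡ 3^{5} ≡ 1 mod 11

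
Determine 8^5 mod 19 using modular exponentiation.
By repeated squaring (mod 19): 8^{1}≡8, 8^{2}≡7, 8^{4}≡11. Then 8^{5} = 8^{4+1} ≡ 11 × 8 ≡ 12 (mod 19)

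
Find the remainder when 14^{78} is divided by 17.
By Fermat: 14^{16} ≡ 1 mod 17. 78 = 4×16 + 14. So 14^{78} ≡ 14^{14} ≡ 2 mod 17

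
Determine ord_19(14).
Powers of 14 mod 19: 14^1≡14, 14^2≡6, 14^3≡8, 14^4≡17, 14^5≡10, 14^6≡7, 14^7≡3, 14^8≡4, 14^9≡18, 14^10≡5, 14^11≡13, 14^12≡11, 14^13≡2, 14^14≡9, 14^15≡12, 14^16≡16, 14^17≡15, 14^18≡1. ord_19(14) = 18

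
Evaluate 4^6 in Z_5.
Using Fermat: 4^{4} ≡ 1 (mod 5). 6 ≡ 2 (mod 4). So 4^{6} ≡ 4^{2} ≡ 1 (mod 5)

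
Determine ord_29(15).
Powers of 15 mod 29: 15^1≡15, 15^2≡22, 15^3≡11, 15^4≡20, 15^5≡10, 15^6≡5, 15^7≡17, 15^8≡23, 15^9≡26, 15^10≡13, 15^11≡21, 15^12≡25, 15^13≡27, 15^14≡28, 15^15≡14, 15^16≡7, 15^17≡18, 15^18≡9, 15^19≡19, 15^20≡24, 15^21≡12, 15^22≡6, 15^23≡3, 15^24≡16, 15^25≡8, 15^26≡4, 15^27≡2, 15^28≡1. Order = 28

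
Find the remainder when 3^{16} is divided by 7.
By Fermat: 3^{6} ≡ 1 mod 7. 16 = 2×6 + 4. So 3^{16} ≡ 3^{4} ≡ 4 mod 7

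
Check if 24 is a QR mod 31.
By Euler's criterion: 24^{15} ≡ 30 mod 31. Since this equals -1 (≡ 30), 24 is not a QR.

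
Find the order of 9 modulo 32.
Powers of 9 mod 32: 9^1≡9, 9^2≡17, 9^3≡25, 9^4≡1. So the order of 9 is 4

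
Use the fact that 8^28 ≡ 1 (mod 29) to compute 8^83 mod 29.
By Fermat: 8^{28} ≡ 1 (mod 29). 83 = 2×28 + 27. So 8^{83} ≡ 8^{27} ≡ 11 (mod 29)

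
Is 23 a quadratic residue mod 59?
By Euler's criterion: 23^{29} ≡ 58 mod 59. Since this equals -1 (≡ 58), 23 is not a QR.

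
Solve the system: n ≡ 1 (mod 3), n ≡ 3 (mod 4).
M = 3 × 4 = 12. M₁ = 4, y₁ ≡ 1 (mod 3). M₂ = 3, y₂ ≡ 3 (mod 4). n = 1×4×1 + 3×3×3 ≡ 7 (mod 12)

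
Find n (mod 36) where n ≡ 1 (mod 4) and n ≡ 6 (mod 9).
M = 4 × 9 = 36. M₁ = 9, y₁ ≡ 1 (mod 4). M₂ = 4, y₂ ≡ 7 (mod 9). n = 1×9×1 + 6×4×7 ≡ 33 (mod 36)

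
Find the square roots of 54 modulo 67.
The square roots of 54 mod 67 are 56 and 11. Verify: 56² = 3136 ≡ 54 (mod 67)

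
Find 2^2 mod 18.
2^{2} = 4 ≡ 4 mod 18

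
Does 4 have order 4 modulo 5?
4^{2} ≡ 1 (mod 5) and 2 < 4, so ord_5(4) = 2 ≠ 4 and 4 is not a primitive root.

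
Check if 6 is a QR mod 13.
By Euler's criterion: 6^{6} ≡ 12 mod 13. Since this equals -1 (≡ 12), 6 is not a QR.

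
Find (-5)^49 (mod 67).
By repeated squaring (mod 67): (-5)^{1}≡62, (-5)^{2}≡25, (-5)^{4}≡22, (-5)^{8}≡15, (-5)^{16}≡24, (-5)^{32}≡40. Then (-5)^{49} = (-5)^{32+16+1} ≡ 40 × 24 × 62 ≡ 24 (mod 67)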